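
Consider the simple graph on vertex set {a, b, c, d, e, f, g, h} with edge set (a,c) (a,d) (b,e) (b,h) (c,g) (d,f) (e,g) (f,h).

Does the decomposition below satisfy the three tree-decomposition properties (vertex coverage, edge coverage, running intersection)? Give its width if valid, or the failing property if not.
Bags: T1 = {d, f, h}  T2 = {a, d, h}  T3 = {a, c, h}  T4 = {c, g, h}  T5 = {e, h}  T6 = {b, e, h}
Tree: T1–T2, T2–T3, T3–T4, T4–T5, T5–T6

A tree decomposition must satisfy three properties: every vertex lies in some bag; for every edge, both endpoints lie together in some bag; and for every vertex, the bags containing it form a connected subtree. Here edge (g,e) lies in no bag, so the decomposition is invalid.

No — edge (g,e) lies in no bag.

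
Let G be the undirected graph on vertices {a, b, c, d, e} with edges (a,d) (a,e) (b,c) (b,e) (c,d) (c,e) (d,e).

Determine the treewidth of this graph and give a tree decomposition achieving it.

Treewidth 2.
One such decomposition:
Bags: B1 = {b, c, e}  B2 = {c, d, e}  B3 = {a, d, e}
Tree: B1–B2, B2–B3

Each bag holds 3 vertices, so the decomposition has width 2, which upper-bounds the treewidth. Conversely, {c, d, e} is a clique of size 3, and the vertices of any clique must share a bag in every tree decomposition; so some bag has ≥ 3 vertices and tw(G) ≥ 2. Hence tw(G) = 2 exactly.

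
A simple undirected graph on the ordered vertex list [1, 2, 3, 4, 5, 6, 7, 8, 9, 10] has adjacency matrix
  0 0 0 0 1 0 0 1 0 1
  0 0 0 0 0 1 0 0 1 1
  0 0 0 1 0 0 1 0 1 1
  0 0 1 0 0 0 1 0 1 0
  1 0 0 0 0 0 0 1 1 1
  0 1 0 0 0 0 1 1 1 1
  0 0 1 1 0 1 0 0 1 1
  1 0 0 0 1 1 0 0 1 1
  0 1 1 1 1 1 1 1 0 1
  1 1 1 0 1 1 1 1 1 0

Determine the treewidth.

3

A width-3 tree decomposition is:
Bags: B1 = {3, 7, 9, 10}  B2 = {3, 4, 7, 9}  B3 = {6, 7, 9, 10}  B4 = {6, 8, 9, 10}  B5 = {2, 6, 9, 10}  B6 = {5, 8, 9, 10}  B7 = {1, 5, 8, 10}
Tree: B1–B2, B1–B3, B3–B4, B4–B5, B4–B6, B6–B7
Every bag has size at most 4, so the width is 4 − 1 = 3 and tw(G) ≤ 3. On the other hand G contains the 4-clique {1, 5, 8, 10}. A clique must lie in a single bag of any decomposition, so no decomposition can have width below 3. Therefore the treewidth is 3.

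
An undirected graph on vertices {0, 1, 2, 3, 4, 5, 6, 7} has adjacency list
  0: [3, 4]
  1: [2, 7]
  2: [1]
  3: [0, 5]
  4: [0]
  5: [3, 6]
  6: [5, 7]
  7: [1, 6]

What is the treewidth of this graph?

1

A width-1 tree decomposition is:
Bags: B1 = {0, 4}  B2 = {0, 3}  B3 = {3, 5}  B4 = {5, 6}  B5 = {6, 7}  B6 = {1, 7}  B7 = {1, 2}
Tree: B1–B2, B2–B3, B3–B4, B4–B5, B5–B6, B6–B7
The largest bag has 2 vertices, giving width 1; this decomposition certifies tw(G) ≤ 1. G has an edge, so its treewidth is at least 1. Therefore the treewidth is 1.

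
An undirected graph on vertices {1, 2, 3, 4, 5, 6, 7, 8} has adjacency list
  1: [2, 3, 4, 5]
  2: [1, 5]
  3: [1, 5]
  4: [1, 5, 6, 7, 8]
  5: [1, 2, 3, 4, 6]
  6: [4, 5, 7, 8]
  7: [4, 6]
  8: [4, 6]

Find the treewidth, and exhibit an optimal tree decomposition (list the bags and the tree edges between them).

Treewidth 2.
One such decomposition:
Bags: B1 = {1, 3, 5}  B2 = {1, 4, 5}  B3 = {4, 5, 6}  B4 = {4, 6, 8}  B5 = {4, 6, 7}  B6 = {1, 2, 5}
Tree: B1–B2, B2–B3, B3–B4, B3–B5, B1–B6

The largest bag has 3 vertices, giving width 2; this decomposition certifies tw(G) ≤ 2. Conversely, {1, 2, 5} is a clique of size 3, and the vertices of any clique must share a bag in every tree decomposition; so some bag has ≥ 3 vertices and tw(G) ≥ 2. Hence tw(G) = 2 exactly.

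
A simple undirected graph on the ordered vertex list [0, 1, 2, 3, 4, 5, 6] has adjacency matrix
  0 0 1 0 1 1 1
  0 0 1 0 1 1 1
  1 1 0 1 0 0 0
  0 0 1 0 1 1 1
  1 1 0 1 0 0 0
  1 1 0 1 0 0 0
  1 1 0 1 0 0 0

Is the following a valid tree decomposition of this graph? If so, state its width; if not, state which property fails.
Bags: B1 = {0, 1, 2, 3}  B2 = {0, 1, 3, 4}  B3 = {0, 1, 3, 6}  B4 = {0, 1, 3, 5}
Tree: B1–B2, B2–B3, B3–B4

Yes; width 3.

Checking the three conditions: (i) the bags cover all of {0, 1, 2, 3, 4, 5, 6}; (ii) for each edge, some bag contains both endpoints; (iii) the bags containing any fixed vertex form a subtree. All hold, so the decomposition is valid with width 4 − 1 = 3.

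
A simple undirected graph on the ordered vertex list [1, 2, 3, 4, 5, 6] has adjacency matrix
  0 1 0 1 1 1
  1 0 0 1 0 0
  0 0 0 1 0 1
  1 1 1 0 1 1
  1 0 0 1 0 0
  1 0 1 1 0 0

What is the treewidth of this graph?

A width-2 tree decomposition is:
Bags: B1 = {1, 2, 4}  B2 = {1, 4, 6}  B3 = {1, 4, 5}  B4 = {3, 4, 6}
Tree: B1–B2, B2–B3, B2–B4
Each bag holds 3 vertices, so the decomposition has width 2, which upper-bounds the treewidth. For the lower bound, the 3 vertices {1, 2, 4} are pairwise adjacent, and any tree decomposition puts a clique entirely inside one bag — forcing width ≥ 2. Combining the bounds, tw(G) = 2.

2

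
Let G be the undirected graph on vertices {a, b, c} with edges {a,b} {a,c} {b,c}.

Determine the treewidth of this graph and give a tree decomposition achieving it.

A single bag containing all 3 vertices is trivially a valid decomposition of width 2. On the other hand G contains the 3-clique {a, b, c}. A clique must lie in a single bag of any decomposition, so no decomposition can have width below 2. The upper and lower bounds meet at 2, so that is the treewidth.

Treewidth 2.
One optimal decomposition is:
Bags: B1 = {a, b, c}
Tree: (single bag)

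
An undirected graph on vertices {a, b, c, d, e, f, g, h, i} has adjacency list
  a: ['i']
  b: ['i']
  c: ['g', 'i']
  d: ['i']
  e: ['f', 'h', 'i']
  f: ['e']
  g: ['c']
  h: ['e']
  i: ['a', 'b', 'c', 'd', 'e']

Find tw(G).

1

A width-1 tree decomposition is:
Bags: B1 = {c, i}  B2 = {c, g}  B3 = {e, i}  B4 = {b, i}  B5 = {e, h}  B6 = {a, i}  B7 = {d, i}  B8 = {e, f}
Tree: B1–B2, B1–B3, B3–B4, B3–B5, B3–B6, B3–B7, B3–B8
The largest bag has 2 vertices, giving width 1; this decomposition certifies tw(G) ≤ 1. Any graph with an edge has treewidth ≥ 1, and G has the edge c–i. The upper and lower bounds meet at 1, so that is the treewidth.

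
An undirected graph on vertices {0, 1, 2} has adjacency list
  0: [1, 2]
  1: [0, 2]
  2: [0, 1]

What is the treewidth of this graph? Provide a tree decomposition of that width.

Treewidth 2.
One such decomposition:
Bags: B1 = {0, 1, 2}
Tree: (single bag)

A single bag containing all 3 vertices is trivially a valid decomposition of width 2. For the lower bound, the 3 vertices {0, 1, 2} are pairwise adjacent, and any tree decomposition puts a clique entirely inside one bag — forcing width ≥ 2. The upper and lower bounds meet at 2, so that is the treewidth.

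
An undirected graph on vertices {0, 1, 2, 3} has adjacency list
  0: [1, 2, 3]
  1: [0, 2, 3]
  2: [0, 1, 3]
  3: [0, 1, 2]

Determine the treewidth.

3

A width-3 tree decomposition is:
Bags: B1 = {0, 1, 2, 3}
Tree: (single bag)
With just one bag of size 4, the width is 4 − 1 = 3, so tw(G) ≤ 3. On the other hand G contains the 4-clique {0, 1, 2, 3}. A clique must lie in a single bag of any decomposition, so no decomposition can have width below 3. The upper and lower bounds meet at 3, so that is the treewidth.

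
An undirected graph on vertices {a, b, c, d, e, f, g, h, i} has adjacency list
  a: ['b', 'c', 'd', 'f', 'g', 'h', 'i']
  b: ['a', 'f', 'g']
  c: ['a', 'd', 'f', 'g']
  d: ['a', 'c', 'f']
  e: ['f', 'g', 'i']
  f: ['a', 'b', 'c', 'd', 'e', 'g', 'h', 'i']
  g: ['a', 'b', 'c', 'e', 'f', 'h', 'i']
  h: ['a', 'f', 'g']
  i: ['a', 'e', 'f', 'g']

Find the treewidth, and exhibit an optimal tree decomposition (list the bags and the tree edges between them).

Treewidth 3.
One optimal decomposition is:
Bags: B1 = {a, c, f, g}  B2 = {a, f, g, h}  B3 = {a, b, f, g}  B4 = {a, f, g, i}  B5 = {e, f, g, i}  B6 = {a, c, d, f}
Tree: B1–B2, B1–B3, B2–B4, B4–B5, B1–B6

Every bag has size at most 4, so the width is 4 − 1 = 3 and tw(G) ≤ 3. Conversely, {a, c, d, f} is a clique of size 4, and the vertices of any clique must share a bag in every tree decomposition; so some bag has ≥ 4 vertices and tw(G) ≥ 3. Therefore the treewidth is 3.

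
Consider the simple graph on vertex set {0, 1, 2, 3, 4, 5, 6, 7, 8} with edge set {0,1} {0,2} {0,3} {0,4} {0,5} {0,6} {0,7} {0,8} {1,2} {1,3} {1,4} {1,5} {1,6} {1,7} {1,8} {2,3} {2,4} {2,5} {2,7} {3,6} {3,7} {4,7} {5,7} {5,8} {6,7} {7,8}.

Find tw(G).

4

A width-4 tree decomposition is:
Bags: B1 = {0, 1, 2, 5, 7}  B2 = {0, 1, 2, 3, 7}  B3 = {0, 1, 2, 4, 7}  B4 = {0, 1, 3, 6, 7}  B5 = {0, 1, 5, 7, 8}
Tree: B1–B2, B2–B3, B2–B4, B1–B5
Every bag has size at most 5, so the width is 5 − 1 = 4 and tw(G) ≤ 4. On the other hand G contains the 5-clique {0, 1, 5, 7, 8}. A clique must lie in a single bag of any decomposition, so no decomposition can have width below 4. Hence tw(G) = 4 exactly.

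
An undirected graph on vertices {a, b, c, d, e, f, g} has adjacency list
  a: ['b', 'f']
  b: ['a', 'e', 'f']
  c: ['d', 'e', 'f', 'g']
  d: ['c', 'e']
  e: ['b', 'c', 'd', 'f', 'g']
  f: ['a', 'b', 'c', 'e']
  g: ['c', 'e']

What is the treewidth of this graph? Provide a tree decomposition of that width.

Treewidth 2.
Bags: B1 = {b, e, f}  B2 = {c, e, f}  B3 = {a, b, f}  B4 = {c, e, g}  B5 = {c, d, e}
Tree: B1–B2, B1–B3, B2–B4, B2–B5

Each bag holds 3 vertices, so the decomposition has width 2, which upper-bounds the treewidth. Conversely, {c, e, g} is a clique of size 3, and the vertices of any clique must share a bag in every tree decomposition; so some bag has ≥ 3 vertices and tw(G) ≥ 2. Combining the bounds, tw(G) = 2.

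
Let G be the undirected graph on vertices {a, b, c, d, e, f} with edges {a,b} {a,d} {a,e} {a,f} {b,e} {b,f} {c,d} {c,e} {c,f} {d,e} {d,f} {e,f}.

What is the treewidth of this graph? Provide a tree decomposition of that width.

Treewidth 3.
One optimal decomposition is:
Bags: B1 = {a, b, e, f}  B2 = {a, d, e, f}  B3 = {c, d, e, f}
Tree: B1–B2, B2–B3

The largest bag has 4 vertices, giving width 3; this decomposition certifies tw(G) ≤ 3. For the lower bound, the 4 vertices {c, d, e, f} are pairwise adjacent, and any tree decomposition puts a clique entirely inside one bag — forcing width ≥ 3. Combining the bounds, tw(G) = 3.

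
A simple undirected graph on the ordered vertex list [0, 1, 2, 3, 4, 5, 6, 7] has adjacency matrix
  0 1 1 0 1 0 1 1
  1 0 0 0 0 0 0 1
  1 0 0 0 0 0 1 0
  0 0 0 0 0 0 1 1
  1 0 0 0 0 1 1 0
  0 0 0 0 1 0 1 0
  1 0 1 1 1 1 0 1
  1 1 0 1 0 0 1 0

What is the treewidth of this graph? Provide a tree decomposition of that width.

Treewidth 2.
One optimal decomposition is:
Bags: B1 = {0, 2, 6}  B2 = {0, 4, 6}  B3 = {0, 6, 7}  B4 = {0, 1, 7}  B5 = {4, 5, 6}  B6 = {3, 6, 7}
Tree: B1–B2, B2–B3, B3–B4, B2–B5, B3–B6

Every bag has size at most 3, so the width is 3 − 1 = 2 and tw(G) ≤ 2. On the other hand G contains the 3-clique {0, 1, 7}. A clique must lie in a single bag of any decomposition, so no decomposition can have width below 2. Hence tw(G) = 2 exactly.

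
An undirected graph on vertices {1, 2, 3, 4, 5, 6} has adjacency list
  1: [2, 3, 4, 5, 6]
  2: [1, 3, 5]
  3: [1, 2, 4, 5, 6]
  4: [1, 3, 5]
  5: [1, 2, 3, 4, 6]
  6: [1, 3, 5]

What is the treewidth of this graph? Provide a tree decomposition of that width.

Treewidth 3.
One such decomposition:
Bags: B1 = {1, 3, 5, 6}  B2 = {1, 2, 3, 5}  B3 = {1, 3, 4, 5}
Tree: B1–B2, B1–B3

The largest bag has 4 vertices, giving width 3; this decomposition certifies tw(G) ≤ 3. On the other hand G contains the 4-clique {1, 2, 3, 5}. A clique must lie in a single bag of any decomposition, so no decomposition can have width below 3. Combining the bounds, tw(G) = 3.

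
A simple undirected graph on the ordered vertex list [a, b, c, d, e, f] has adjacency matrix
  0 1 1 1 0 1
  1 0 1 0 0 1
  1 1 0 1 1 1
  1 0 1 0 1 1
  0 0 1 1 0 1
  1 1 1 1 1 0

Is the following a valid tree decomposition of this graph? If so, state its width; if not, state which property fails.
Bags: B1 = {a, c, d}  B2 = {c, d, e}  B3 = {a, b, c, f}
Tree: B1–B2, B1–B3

A tree decomposition must satisfy three properties: every vertex lies in some bag; for every edge, both endpoints lie together in some bag; and for every vertex, the bags containing it form a connected subtree. Here edge (f,d) lies in no bag, so the decomposition is invalid.

No — edge (f,d) lies in no bag.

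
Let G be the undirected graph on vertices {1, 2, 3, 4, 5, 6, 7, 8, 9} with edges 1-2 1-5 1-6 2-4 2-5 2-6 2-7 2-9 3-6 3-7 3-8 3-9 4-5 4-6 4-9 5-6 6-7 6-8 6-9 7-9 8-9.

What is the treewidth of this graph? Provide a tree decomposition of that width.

Treewidth 3.
One such decomposition:
Bags: B1 = {2, 6, 7, 9}  B2 = {2, 4, 6, 9}  B3 = {3, 6, 7, 9}  B4 = {2, 4, 5, 6}  B5 = {3, 6, 8, 9}  B6 = {1, 2, 5, 6}
Tree: B1–B2, B1–B3, B2–B4, B3–B5, B4–B6

Every bag has size at most 4, so the width is 4 − 1 = 3 and tw(G) ≤ 3. On the other hand G contains the 4-clique {3, 6, 8, 9}. A clique must lie in a single bag of any decomposition, so no decomposition can have width below 3. The upper and lower bounds meet at 3, so that is the treewidth.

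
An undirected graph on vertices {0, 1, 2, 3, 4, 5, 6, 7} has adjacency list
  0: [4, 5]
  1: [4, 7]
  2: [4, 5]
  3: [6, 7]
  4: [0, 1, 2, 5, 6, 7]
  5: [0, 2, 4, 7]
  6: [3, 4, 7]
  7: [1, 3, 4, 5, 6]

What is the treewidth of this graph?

A width-2 tree decomposition is:
Bags: B1 = {1, 4, 7}  B2 = {4, 5, 7}  B3 = {4, 6, 7}  B4 = {0, 4, 5}  B5 = {3, 6, 7}  B6 = {2, 4, 5}
Tree: B1–B2, B1–B3, B2–B4, B3–B5, B4–B6
Every bag has size at most 3, so the width is 3 − 1 = 2 and tw(G) ≤ 2. Conversely, {3, 6, 7} is a clique of size 3, and the vertices of any clique must share a bag in every tree decomposition; so some bag has ≥ 3 vertices and tw(G) ≥ 2. Combining the bounds, tw(G) = 2.

2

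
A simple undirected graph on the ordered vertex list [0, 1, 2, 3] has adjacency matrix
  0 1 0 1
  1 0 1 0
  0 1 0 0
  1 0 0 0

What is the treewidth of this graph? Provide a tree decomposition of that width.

The largest bag has 2 vertices, giving width 1; this decomposition certifies tw(G) ≤ 1. G has an edge, so its treewidth is at least 1. Therefore the treewidth is 1.

Treewidth 1.
Bags: B1 = {0, 3}  B2 = {0, 1}  B3 = {1, 2}
Tree: B1–B2, B2–B3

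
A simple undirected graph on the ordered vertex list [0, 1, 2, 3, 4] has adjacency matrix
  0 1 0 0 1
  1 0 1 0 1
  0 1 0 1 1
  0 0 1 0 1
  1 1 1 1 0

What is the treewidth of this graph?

2

A width-2 tree decomposition is:
Bags: B1 = {2, 3, 4}  B2 = {1, 2, 4}  B3 = {0, 1, 4}
Tree: B1–B2, B2–B3
Each bag holds 3 vertices, so the decomposition has width 2, which upper-bounds the treewidth. On the other hand G contains the 3-clique {0, 1, 4}. A clique must lie in a single bag of any decomposition, so no decomposition can have width below 2. Therefore the treewidth is 2.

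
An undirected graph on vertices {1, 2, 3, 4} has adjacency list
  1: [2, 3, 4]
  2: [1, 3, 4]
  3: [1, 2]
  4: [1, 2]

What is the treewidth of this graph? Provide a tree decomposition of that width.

Each bag holds 3 vertices, so the decomposition has width 2, which upper-bounds the treewidth. Conversely, {1, 2, 3} is a clique of size 3, and the vertices of any clique must share a bag in every tree decomposition; so some bag has ≥ 3 vertices and tw(G) ≥ 2. Hence tw(G) = 2 exactly.

Treewidth 2.
Bags: B1 = {1, 2, 4}  B2 = {1, 2, 3}
Tree: B1–B2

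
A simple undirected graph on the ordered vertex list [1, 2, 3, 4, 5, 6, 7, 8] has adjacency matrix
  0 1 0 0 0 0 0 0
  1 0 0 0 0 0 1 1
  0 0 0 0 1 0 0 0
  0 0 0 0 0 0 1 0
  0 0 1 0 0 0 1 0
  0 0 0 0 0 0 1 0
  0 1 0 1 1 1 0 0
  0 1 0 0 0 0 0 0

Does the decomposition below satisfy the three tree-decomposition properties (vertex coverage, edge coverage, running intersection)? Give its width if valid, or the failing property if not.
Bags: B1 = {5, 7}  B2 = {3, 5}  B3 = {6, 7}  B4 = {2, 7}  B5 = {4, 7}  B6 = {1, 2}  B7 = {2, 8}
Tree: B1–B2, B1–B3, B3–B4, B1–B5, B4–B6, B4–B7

Every vertex of G appears in some bag (union = {1, 2, 3, 4, 5, 6, 7, 8}); every edge is covered by a bag; and for each vertex v the set of bags containing v is connected in the bag tree. The decomposition is therefore valid. The largest bag has 2 vertices, so the width is 1.

Yes; width 1.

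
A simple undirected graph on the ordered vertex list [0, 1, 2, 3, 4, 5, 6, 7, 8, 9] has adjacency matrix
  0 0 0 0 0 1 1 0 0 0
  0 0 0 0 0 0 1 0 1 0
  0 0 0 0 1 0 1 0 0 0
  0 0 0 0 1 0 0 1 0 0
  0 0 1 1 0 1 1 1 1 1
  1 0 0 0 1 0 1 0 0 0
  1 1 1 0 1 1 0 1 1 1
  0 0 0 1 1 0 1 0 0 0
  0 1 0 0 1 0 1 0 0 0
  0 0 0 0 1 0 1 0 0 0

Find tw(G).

A width-2 tree decomposition is:
Bags: B1 = {2, 4, 6}  B2 = {4, 6, 9}  B3 = {4, 6, 8}  B4 = {4, 5, 6}  B5 = {4, 6, 7}  B6 = {1, 6, 8}  B7 = {3, 4, 7}  B8 = {0, 5, 6}
Tree: B1–B2, B2–B3, B1–B4, B4–B5, B3–B6, B5–B7, B4–B8
Every bag has size at most 3, so the width is 3 − 1 = 2 and tw(G) ≤ 2. Conversely, {3, 4, 7} is a clique of size 3, and the vertices of any clique must share a bag in every tree decomposition; so some bag has ≥ 3 vertices and tw(G) ≥ 2. The upper and lower bounds meet at 2, so that is the treewidth.

2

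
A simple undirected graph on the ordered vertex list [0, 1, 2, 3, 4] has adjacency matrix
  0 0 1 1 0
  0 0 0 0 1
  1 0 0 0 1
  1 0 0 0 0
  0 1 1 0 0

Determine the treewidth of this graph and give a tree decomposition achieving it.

The largest bag has 2 vertices, giving width 1; this decomposition certifies tw(G) ≤ 1. Any graph with an edge has treewidth ≥ 1, and G has the edge 3–0. Combining the bounds, tw(G) = 1.

Treewidth 1.
One such decomposition:
Bags: B1 = {0, 3}  B2 = {0, 2}  B3 = {2, 4}  B4 = {1, 4}
Tree: B1–B2, B2–B3, B3–B4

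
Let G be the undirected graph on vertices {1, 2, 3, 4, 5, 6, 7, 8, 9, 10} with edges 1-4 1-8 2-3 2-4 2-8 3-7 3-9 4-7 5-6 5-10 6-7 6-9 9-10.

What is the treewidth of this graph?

A width-2 tree decomposition is:
Bags: B1 = {5, 9, 10}  B2 = {5, 6, 9}  B3 = {3, 6, 9}  B4 = {3, 6, 7}  B5 = {2, 3, 7}  B6 = {2, 4, 7}  B7 = {2, 4, 8}  B8 = {1, 4, 8}
Tree: B1–B2, B2–B3, B3–B4, B4–B5, B5–B6, B6–B7, B7–B8
Every bag has size at most 3, so the width is 3 − 1 = 2 and tw(G) ≤ 2. For the lower bound, G contains the cycle 10–5–6–9–10, so G is not a forest; only forests have treewidth ≤ 1, hence tw(G) ≥ 2. Hence tw(G) = 2 exactly.

2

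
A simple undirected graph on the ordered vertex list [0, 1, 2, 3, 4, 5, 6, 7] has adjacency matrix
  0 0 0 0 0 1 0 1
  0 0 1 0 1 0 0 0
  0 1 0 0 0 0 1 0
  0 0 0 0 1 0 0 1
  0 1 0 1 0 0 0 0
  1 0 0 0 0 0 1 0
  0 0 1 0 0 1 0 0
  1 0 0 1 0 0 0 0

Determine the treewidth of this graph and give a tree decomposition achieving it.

Treewidth 2.
Bags: B1 = {0, 3, 7}  B2 = {0, 3, 4}  B3 = {0, 1, 4}  B4 = {0, 1, 2}  B5 = {0, 2, 6}  B6 = {0, 5, 6}
Tree: B1–B2, B2–B3, B3–B4, B4–B5, B5–B6

The largest bag has 3 vertices, giving width 2; this decomposition certifies tw(G) ≤ 2. Since 0–7–3–4–1–2–6–5–0 is a cycle in G, G is not acyclic. Forests are exactly the graphs of treewidth ≤ 1, so tw(G) ≥ 2. Therefore the treewidth is 2.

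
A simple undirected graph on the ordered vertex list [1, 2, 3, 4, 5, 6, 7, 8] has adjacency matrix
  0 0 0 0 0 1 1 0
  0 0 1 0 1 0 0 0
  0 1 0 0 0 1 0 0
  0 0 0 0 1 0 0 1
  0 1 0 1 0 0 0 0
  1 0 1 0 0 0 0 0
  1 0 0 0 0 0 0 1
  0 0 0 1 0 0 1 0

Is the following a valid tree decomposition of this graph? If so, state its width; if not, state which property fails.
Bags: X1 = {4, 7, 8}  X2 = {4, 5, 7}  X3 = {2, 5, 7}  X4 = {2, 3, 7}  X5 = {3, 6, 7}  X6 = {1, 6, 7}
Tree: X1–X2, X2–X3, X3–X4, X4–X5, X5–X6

Every vertex of G appears in some bag (union = {1, 2, 3, 4, 5, 6, 7, 8}); every edge is covered by a bag; and for each vertex v the set of bags containing v is connected in the bag tree. The decomposition is therefore valid. The largest bag has 3 vertices, so the width is 2.

Yes; width 2.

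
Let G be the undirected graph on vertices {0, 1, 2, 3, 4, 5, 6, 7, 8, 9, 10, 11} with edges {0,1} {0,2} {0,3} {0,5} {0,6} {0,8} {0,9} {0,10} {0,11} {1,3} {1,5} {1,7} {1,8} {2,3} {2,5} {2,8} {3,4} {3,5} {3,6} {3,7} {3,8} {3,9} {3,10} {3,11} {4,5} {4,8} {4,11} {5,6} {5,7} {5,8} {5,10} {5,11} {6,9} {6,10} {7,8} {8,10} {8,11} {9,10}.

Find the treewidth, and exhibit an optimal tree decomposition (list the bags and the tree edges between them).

Treewidth 4.
One optimal decomposition is:
Bags: B1 = {0, 2, 3, 5, 8}  B2 = {0, 3, 5, 8, 11}  B3 = {0, 1, 3, 5, 8}  B4 = {0, 3, 5, 8, 10}  B5 = {1, 3, 5, 7, 8}  B6 = {0, 3, 5, 6, 10}  B7 = {3, 4, 5, 8, 11}  B8 = {0, 3, 6, 9, 10}
Tree: B1–B2, B2–B3, B2–B4, B3–B5, B4–B6, B2–B7, B6–B8

Each bag holds 5 vertices, so the decomposition has width 4, which upper-bounds the treewidth. Conversely, {0, 3, 6, 9, 10} is a clique of size 5, and the vertices of any clique must share a bag in every tree decomposition; so some bag has ≥ 5 vertices and tw(G) ≥ 4. Hence tw(G) = 4 exactly.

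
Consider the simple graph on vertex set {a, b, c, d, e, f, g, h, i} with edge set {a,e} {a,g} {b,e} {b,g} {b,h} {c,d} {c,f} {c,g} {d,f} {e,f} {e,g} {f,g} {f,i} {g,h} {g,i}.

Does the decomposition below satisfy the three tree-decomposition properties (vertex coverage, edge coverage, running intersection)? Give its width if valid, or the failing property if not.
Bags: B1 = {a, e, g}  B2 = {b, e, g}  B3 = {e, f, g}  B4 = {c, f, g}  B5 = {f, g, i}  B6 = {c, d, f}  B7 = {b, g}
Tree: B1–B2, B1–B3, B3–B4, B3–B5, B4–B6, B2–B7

A tree decomposition must satisfy three properties: every vertex lies in some bag; for every edge, both endpoints lie together in some bag; and for every vertex, the bags containing it form a connected subtree. Here vertex h appears in no bag, so the decomposition is invalid.

No — vertex h appears in no bag.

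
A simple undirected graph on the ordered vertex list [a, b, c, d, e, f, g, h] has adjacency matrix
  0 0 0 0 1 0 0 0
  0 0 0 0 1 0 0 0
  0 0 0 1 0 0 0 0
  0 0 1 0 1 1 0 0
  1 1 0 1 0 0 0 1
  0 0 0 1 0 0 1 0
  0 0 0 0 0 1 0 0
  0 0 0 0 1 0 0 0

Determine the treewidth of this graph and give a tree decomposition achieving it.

The largest bag has 2 vertices, giving width 1; this decomposition certifies tw(G) ≤ 1. Any graph with an edge has treewidth ≥ 1, and G has the edge d–f. Hence tw(G) = 1 exactly.

Treewidth 1.
One such decomposition:
Bags: B1 = {d, f}  B2 = {c, d}  B3 = {f, g}  B4 = {d, e}  B5 = {e, h}  B6 = {b, e}  B7 = {a, e}
Tree: B1–B2, B1–B3, B1–B4, B4–B5, B5–B6, B6–B7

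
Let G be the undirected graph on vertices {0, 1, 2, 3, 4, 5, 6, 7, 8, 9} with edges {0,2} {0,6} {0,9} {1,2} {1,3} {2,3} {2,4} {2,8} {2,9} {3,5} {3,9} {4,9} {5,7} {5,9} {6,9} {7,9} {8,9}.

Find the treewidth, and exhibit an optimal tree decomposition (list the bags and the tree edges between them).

Treewidth 2.
One such decomposition:
Bags: B1 = {3, 5, 9}  B2 = {2, 3, 9}  B3 = {2, 4, 9}  B4 = {2, 8, 9}  B5 = {1, 2, 3}  B6 = {0, 2, 9}  B7 = {5, 7, 9}  B8 = {0, 6, 9}
Tree: B1–B2, B2–B3, B3–B4, B2–B5, B3–B6, B1–B7, B6–B8

The largest bag has 3 vertices, giving width 2; this decomposition certifies tw(G) ≤ 2. For the lower bound, the 3 vertices {1, 2, 3} are pairwise adjacent, and any tree decomposition puts a clique entirely inside one bag — forcing width ≥ 2. Hence tw(G) = 2 exactly.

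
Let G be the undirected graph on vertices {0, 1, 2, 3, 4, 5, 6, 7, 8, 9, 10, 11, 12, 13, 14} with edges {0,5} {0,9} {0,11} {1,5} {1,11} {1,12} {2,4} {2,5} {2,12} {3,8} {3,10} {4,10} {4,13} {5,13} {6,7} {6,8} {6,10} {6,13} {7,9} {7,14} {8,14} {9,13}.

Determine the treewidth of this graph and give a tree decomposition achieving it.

Treewidth 3.
One such decomposition:
Bags: B1 = {0, 1, 11, 12}  B2 = {0, 1, 5, 12}  B3 = {0, 2, 5, 12}  B4 = {0, 2, 5, 9}  B5 = {2, 5, 9, 13}  B6 = {2, 4, 9, 13}  B7 = {4, 7, 9, 13}  B8 = {4, 6, 7, 13}  B9 = {4, 6, 7, 10}  B10 = {6, 7, 10, 14}  B11 = {6, 8, 10, 14}  B12 = {3, 8, 10, 14}
Tree: B1–B2, B2–B3, B3–B4, B4–B5, B5–B6, B6–B7, B7–B8, B8–B9, B9–B10, B10–B11, B11–B12

Every bag has size at most 4, so the width is 4 − 1 = 3 and tw(G) ≤ 3. For the lower bound: the 4 vertex sets {1,11,12}, {0}, {5}, {2,4,9,13} are disjoint, each induces a connected subgraph, and every pair is joined by at least one edge of G. Contracting each set to a single vertex therefore yields K_{4} as a minor, and since treewidth is minor-monotone, tw(G) ≥ tw(K_{4}) = 3. The upper and lower bounds meet at 3, so that is the treewidth.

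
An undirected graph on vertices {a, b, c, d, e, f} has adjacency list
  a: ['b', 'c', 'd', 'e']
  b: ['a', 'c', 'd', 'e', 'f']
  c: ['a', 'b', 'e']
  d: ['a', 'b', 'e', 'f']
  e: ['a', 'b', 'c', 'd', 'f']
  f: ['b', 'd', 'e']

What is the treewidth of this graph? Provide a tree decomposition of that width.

Treewidth 3.
Bags: B1 = {a, b, d, e}  B2 = {a, b, c, e}  B3 = {b, d, e, f}
Tree: B1–B2, B1–B3

Each bag holds 4 vertices, so the decomposition has width 3, which upper-bounds the treewidth. On the other hand G contains the 4-clique {b, d, e, f}. A clique must lie in a single bag of any decomposition, so no decomposition can have width below 3. Combining the bounds, tw(G) = 3.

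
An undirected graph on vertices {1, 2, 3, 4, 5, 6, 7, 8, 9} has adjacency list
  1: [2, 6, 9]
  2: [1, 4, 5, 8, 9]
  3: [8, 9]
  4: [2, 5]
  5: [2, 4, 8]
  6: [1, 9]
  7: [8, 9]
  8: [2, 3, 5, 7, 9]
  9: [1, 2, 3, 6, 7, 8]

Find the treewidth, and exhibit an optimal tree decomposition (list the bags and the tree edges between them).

Treewidth 2.
One optimal decomposition is:
Bags: B1 = {2, 5, 8}  B2 = {2, 8, 9}  B3 = {1, 2, 9}  B4 = {2, 4, 5}  B5 = {1, 6, 9}  B6 = {3, 8, 9}  B7 = {7, 8, 9}
Tree: B1–B2, B2–B3, B1–B4, B3–B5, B2–B6, B6–B7

The largest bag has 3 vertices, giving width 2; this decomposition certifies tw(G) ≤ 2. For the lower bound, the 3 vertices {2, 8, 9} are pairwise adjacent, and any tree decomposition puts a clique entirely inside one bag — forcing width ≥ 2. Therefore the treewidth is 2.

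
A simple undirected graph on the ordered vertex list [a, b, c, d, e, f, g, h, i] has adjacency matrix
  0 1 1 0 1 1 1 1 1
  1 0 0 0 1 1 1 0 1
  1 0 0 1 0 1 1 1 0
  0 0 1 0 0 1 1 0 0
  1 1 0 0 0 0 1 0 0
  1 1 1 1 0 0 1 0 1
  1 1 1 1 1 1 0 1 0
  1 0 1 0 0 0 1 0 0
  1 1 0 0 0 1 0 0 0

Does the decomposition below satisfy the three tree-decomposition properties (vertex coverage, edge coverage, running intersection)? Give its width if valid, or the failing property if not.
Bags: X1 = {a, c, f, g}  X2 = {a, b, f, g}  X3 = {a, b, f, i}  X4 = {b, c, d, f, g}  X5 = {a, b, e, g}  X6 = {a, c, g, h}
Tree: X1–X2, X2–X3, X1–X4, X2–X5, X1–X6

No — bags containing vertex b are not connected in the tree.

A tree decomposition must satisfy three properties: every vertex lies in some bag; for every edge, both endpoints lie together in some bag; and for every vertex, the bags containing it form a connected subtree. Here bags containing vertex b are not connected in the tree, so the decomposition is invalid.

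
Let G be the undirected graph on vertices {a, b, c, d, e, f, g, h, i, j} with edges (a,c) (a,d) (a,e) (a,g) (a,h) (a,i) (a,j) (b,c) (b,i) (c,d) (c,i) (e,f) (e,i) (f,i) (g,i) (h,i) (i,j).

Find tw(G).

A width-2 tree decomposition is:
Bags: B1 = {a, e, i}  B2 = {e, f, i}  B3 = {a, c, i}  B4 = {b, c, i}  B5 = {a, h, i}  B6 = {a, i, j}  B7 = {a, c, d}  B8 = {a, g, i}
Tree: B1–B2, B1–B3, B3–B4, B1–B5, B1–B6, B3–B7, B3–B8
The largest bag has 3 vertices, giving width 2; this decomposition certifies tw(G) ≤ 2. On the other hand G contains the 3-clique {a, c, d}. A clique must lie in a single bag of any decomposition, so no decomposition can have width below 2. The upper and lower bounds meet at 2, so that is the treewidth.

2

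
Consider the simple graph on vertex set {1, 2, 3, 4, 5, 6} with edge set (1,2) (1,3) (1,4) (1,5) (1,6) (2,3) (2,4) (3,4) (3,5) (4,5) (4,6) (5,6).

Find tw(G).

3

A width-3 tree decomposition is:
Bags: B1 = {1, 3, 4, 5}  B2 = {1, 2, 3, 4}  B3 = {1, 4, 5, 6}
Tree: B1–B2, B1–B3
The largest bag has 4 vertices, giving width 3; this decomposition certifies tw(G) ≤ 3. For the lower bound, the 4 vertices {1, 2, 3, 4} are pairwise adjacent, and any tree decomposition puts a clique entirely inside one bag — forcing width ≥ 3. The upper and lower bounds meet at 3, so that is the treewidth.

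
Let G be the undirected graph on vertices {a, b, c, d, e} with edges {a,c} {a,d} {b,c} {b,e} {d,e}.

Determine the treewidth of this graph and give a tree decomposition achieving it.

The largest bag has 3 vertices, giving width 2; this decomposition certifies tw(G) ≤ 2. The edges b–c–a–d–e–b form a cycle, so G is not a tree and its treewidth is at least 2. Combining the bounds, tw(G) = 2.

Treewidth 2.
One optimal decomposition is:
Bags: B1 = {a, b, c}  B2 = {a, b, d}  B3 = {b, d, e}
Tree: B1–B2, B2–B3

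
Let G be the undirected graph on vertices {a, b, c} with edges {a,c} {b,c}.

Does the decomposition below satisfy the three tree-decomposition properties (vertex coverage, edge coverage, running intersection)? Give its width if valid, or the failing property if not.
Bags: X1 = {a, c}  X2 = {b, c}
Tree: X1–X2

Checking the three conditions: (i) the bags cover all of {a, b, c}; (ii) for each edge, some bag contains both endpoints; (iii) the bags containing any fixed vertex form a subtree. All hold, so the decomposition is valid with width 2 − 1 = 1.

Yes; width 1.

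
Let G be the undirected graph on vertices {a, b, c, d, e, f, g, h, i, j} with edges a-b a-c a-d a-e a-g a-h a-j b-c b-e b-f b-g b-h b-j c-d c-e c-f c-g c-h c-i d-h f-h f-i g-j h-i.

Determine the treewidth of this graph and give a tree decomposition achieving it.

The largest bag has 4 vertices, giving width 3; this decomposition certifies tw(G) ≤ 3. For the lower bound, the 4 vertices {a, b, g, j} are pairwise adjacent, and any tree decomposition puts a clique entirely inside one bag — forcing width ≥ 3. Hence tw(G) = 3 exactly.

Treewidth 3.
One optimal decomposition is:
Bags: B1 = {a, b, c, g}  B2 = {a, b, c, h}  B3 = {a, b, c, e}  B4 = {a, b, g, j}  B5 = {b, c, f, h}  B6 = {a, c, d, h}  B7 = {c, f, h, i}
Tree: B1–B2, B1–B3, B1–B4, B2–B5, B2–B6, B5–B7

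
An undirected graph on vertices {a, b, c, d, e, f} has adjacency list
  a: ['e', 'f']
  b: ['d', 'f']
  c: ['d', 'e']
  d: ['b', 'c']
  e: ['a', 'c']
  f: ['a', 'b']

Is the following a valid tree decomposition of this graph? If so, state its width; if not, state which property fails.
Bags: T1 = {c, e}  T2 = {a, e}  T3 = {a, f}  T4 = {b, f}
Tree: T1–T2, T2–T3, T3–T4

A tree decomposition must satisfy three properties: every vertex lies in some bag; for every edge, both endpoints lie together in some bag; and for every vertex, the bags containing it form a connected subtree. Here vertex d appears in no bag, so the decomposition is invalid.

No — vertex d appears in no bag.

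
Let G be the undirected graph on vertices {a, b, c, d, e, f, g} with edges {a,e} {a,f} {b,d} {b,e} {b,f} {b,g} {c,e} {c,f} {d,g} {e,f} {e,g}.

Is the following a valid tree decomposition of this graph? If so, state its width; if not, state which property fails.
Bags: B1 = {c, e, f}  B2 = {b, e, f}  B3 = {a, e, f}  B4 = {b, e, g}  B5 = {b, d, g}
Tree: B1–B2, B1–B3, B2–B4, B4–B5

Vertex coverage: the bags together contain {a, b, c, d, e, f, g}, the full vertex set. Edge coverage: each edge of G has both endpoints in at least one bag. Running intersection: for every vertex, the bags containing it form a connected subtree. All three properties hold, so this is a valid tree decomposition of width max|bag| − 1 = 2, and hence tw(G) ≤ 2.

Yes; width 2.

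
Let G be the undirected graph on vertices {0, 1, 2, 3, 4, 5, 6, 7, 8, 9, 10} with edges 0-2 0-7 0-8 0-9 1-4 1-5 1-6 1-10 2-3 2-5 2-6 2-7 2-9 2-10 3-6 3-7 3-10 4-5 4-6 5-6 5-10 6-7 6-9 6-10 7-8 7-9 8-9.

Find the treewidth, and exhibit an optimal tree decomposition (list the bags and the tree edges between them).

Treewidth 3.
One optimal decomposition is:
Bags: B1 = {2, 3, 6, 7}  B2 = {2, 3, 6, 10}  B3 = {2, 6, 7, 9}  B4 = {2, 5, 6, 10}  B5 = {1, 5, 6, 10}  B6 = {0, 2, 7, 9}  B7 = {0, 7, 8, 9}  B8 = {1, 4, 5, 6}
Tree: B1–B2, B1–B3, B2–B4, B4–B5, B3–B6, B6–B7, B5–B8

Every bag has size at most 4, so the width is 4 − 1 = 3 and tw(G) ≤ 3. Conversely, {0, 7, 8, 9} is a clique of size 4, and the vertices of any clique must share a bag in every tree decomposition; so some bag has ≥ 4 vertices and tw(G) ≥ 3. The upper and lower bounds meet at 3, so that is the treewidth.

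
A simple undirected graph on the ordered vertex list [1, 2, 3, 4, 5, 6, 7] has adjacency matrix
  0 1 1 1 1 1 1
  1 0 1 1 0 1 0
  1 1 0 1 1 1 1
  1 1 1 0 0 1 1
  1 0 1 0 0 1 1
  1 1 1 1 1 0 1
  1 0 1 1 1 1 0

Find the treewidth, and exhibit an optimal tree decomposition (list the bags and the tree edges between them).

Each bag holds 5 vertices, so the decomposition has width 4, which upper-bounds the treewidth. On the other hand G contains the 5-clique {1, 2, 3, 4, 6}. A clique must lie in a single bag of any decomposition, so no decomposition can have width below 4. Therefore the treewidth is 4.

Treewidth 4.
One optimal decomposition is:
Bags: B1 = {1, 3, 4, 6, 7}  B2 = {1, 3, 5, 6, 7}  B3 = {1, 2, 3, 4, 6}
Tree: B1–B2, B1–B3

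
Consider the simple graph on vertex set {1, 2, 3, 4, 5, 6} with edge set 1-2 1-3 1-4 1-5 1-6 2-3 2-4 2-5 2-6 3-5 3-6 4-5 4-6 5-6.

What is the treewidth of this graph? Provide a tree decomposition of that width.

Treewidth 4.
Bags: B1 = {1, 2, 4, 5, 6}  B2 = {1, 2, 3, 5, 6}
Tree: B1–B2

Every bag has size at most 5, so the width is 5 − 1 = 4 and tw(G) ≤ 4. On the other hand G contains the 5-clique {1, 2, 3, 5, 6}. A clique must lie in a single bag of any decomposition, so no decomposition can have width below 4. The upper and lower bounds meet at 4, so that is the treewidth.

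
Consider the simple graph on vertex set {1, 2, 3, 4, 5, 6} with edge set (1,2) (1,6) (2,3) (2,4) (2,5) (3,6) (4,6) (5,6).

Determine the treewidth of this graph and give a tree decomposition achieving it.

Treewidth 2.
One such decomposition:
Bags: B1 = {2, 3, 6}  B2 = {1, 2, 6}  B3 = {2, 5, 6}  B4 = {2, 4, 6}
Tree: B1–B2, B2–B3, B3–B4

The largest bag has 3 vertices, giving width 2; this decomposition certifies tw(G) ≤ 2. The edges 3–6–1–2–3 form a cycle, so G is not a tree and its treewidth is at least 2. Hence tw(G) = 2 exactly.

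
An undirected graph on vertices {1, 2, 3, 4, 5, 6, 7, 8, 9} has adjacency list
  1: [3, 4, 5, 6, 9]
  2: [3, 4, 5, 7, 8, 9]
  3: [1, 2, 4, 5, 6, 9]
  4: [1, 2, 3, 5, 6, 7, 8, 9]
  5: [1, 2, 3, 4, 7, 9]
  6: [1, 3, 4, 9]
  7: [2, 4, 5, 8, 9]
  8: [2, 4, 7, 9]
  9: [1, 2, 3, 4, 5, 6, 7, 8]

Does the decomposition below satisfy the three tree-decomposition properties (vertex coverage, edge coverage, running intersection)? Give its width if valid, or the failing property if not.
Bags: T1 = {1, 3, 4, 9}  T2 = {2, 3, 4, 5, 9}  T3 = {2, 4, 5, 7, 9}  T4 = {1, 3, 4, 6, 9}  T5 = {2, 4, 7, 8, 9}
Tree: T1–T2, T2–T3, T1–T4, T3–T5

No — edge (5,1) lies in no bag.

A tree decomposition must satisfy three properties: every vertex lies in some bag; for every edge, both endpoints lie together in some bag; and for every vertex, the bags containing it form a connected subtree. Here edge (5,1) lies in no bag, so the decomposition is invalid.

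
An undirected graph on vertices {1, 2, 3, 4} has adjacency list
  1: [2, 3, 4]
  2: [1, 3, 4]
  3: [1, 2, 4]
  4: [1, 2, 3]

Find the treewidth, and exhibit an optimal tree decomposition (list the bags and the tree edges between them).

With just one bag of size 4, the width is 4 − 1 = 3, so tw(G) ≤ 3. For the lower bound, the 4 vertices {1, 2, 3, 4} are pairwise adjacent, and any tree decomposition puts a clique entirely inside one bag — forcing width ≥ 3. Combining the bounds, tw(G) = 3.

Treewidth 3.
Bags: B1 = {1, 2, 3, 4}
Tree: (single bag)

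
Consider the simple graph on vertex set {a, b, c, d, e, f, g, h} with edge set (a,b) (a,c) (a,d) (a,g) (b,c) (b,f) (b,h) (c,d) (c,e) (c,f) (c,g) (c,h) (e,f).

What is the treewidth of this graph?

A width-2 tree decomposition is:
Bags: B1 = {a, c, g}  B2 = {a, b, c}  B3 = {b, c, f}  B4 = {c, e, f}  B5 = {a, c, d}  B6 = {b, c, h}
Tree: B1–B2, B2–B3, B3–B4, B2–B5, B2–B6
The largest bag has 3 vertices, giving width 2; this decomposition certifies tw(G) ≤ 2. On the other hand G contains the 3-clique {a, c, d}. A clique must lie in a single bag of any decomposition, so no decomposition can have width below 2. Combining the bounds, tw(G) = 2.

2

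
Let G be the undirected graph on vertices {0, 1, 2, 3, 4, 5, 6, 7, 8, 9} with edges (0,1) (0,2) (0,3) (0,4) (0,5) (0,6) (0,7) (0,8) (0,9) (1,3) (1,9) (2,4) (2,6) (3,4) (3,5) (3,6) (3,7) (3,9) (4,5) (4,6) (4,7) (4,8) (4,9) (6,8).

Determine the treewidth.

3

A width-3 tree decomposition is:
Bags: B1 = {0, 3, 4, 7}  B2 = {0, 3, 4, 9}  B3 = {0, 3, 4, 6}  B4 = {0, 4, 6, 8}  B5 = {0, 3, 4, 5}  B6 = {0, 2, 4, 6}  B7 = {0, 1, 3, 9}
Tree: B1–B2, B2–B3, B3–B4, B1–B5, B4–B6, B2–B7
The largest bag has 4 vertices, giving width 3; this decomposition certifies tw(G) ≤ 3. For the lower bound, the 4 vertices {0, 1, 3, 9} are pairwise adjacent, and any tree decomposition puts a clique entirely inside one bag — forcing width ≥ 3. Hence tw(G) = 3 exactly.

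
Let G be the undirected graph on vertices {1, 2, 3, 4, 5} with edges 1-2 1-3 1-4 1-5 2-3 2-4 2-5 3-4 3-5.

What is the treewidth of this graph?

A width-3 tree decomposition is:
Bags: B1 = {1, 2, 3, 5}  B2 = {1, 2, 3, 4}
Tree: B1–B2
The largest bag has 4 vertices, giving width 3; this decomposition certifies tw(G) ≤ 3. On the other hand G contains the 4-clique {1, 2, 3, 4}. A clique must lie in a single bag of any decomposition, so no decomposition can have width below 3. Therefore the treewidth is 3.

3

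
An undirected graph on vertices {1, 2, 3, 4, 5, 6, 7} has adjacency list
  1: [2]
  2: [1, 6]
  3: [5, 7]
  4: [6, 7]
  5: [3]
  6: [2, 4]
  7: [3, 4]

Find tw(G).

1

A width-1 tree decomposition is:
Bags: B1 = {1, 2}  B2 = {2, 6}  B3 = {4, 6}  B4 = {4, 7}  B5 = {3, 7}  B6 = {3, 5}
Tree: B1–B2, B2–B3, B3–B4, B4–B5, B5–B6
The largest bag has 2 vertices, giving width 1; this decomposition certifies tw(G) ≤ 1. Any graph with an edge has treewidth ≥ 1, and G has the edge 1–2. Hence tw(G) = 1 exactly.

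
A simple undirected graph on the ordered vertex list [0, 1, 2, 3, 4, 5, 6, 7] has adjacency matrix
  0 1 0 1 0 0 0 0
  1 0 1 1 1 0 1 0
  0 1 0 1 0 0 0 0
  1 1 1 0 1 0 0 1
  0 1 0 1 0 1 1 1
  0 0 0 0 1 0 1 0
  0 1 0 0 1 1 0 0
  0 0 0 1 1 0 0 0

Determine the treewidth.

2

A width-2 tree decomposition is:
Bags: B1 = {1, 4, 6}  B2 = {4, 5, 6}  B3 = {1, 3, 4}  B4 = {3, 4, 7}  B5 = {0, 1, 3}  B6 = {1, 2, 3}
Tree: B1–B2, B1–B3, B3–B4, B3–B5, B3–B6
Each bag holds 3 vertices, so the decomposition has width 2, which upper-bounds the treewidth. On the other hand G contains the 3-clique {0, 1, 3}. A clique must lie in a single bag of any decomposition, so no decomposition can have width below 2. Combining the bounds, tw(G) = 2.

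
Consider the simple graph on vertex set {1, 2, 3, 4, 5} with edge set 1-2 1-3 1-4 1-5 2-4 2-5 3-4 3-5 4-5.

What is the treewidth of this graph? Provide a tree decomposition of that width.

The largest bag has 4 vertices, giving width 3; this decomposition certifies tw(G) ≤ 3. On the other hand G contains the 4-clique {1, 2, 4, 5}. A clique must lie in a single bag of any decomposition, so no decomposition can have width below 3. Therefore the treewidth is 3.

Treewidth 3.
One optimal decomposition is:
Bags: B1 = {1, 2, 4, 5}  B2 = {1, 3, 4, 5}
Tree: B1–B2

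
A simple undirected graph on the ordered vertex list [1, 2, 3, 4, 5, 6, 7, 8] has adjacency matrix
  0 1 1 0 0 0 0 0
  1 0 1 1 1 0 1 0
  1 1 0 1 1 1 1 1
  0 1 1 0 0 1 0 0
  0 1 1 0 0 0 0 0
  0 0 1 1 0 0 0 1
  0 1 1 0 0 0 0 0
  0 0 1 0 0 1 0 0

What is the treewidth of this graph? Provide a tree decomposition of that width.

Each bag holds 3 vertices, so the decomposition has width 2, which upper-bounds the treewidth. For the lower bound, the 3 vertices {3, 6, 8} are pairwise adjacent, and any tree decomposition puts a clique entirely inside one bag — forcing width ≥ 2. Combining the bounds, tw(G) = 2.

Treewidth 2.
Bags: B1 = {3, 4, 6}  B2 = {2, 3, 4}  B3 = {2, 3, 7}  B4 = {2, 3, 5}  B5 = {1, 2, 3}  B6 = {3, 6, 8}
Tree: B1–B2, B2–B3, B2–B4, B4–B5, B1–B6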